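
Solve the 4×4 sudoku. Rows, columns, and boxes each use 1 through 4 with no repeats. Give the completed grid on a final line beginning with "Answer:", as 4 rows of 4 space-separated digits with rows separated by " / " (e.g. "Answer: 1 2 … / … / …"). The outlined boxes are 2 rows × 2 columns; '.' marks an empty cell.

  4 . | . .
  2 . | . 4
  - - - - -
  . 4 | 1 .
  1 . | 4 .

Step 1. [r3c4∈{2,3}] 2 has one home in row 3: r3c4 ⇒ r3c4=2.
Step 2. [r2c3∈{3}] r2c3 is down to just 3. So r2c3=3.
Step 3. [r1c2∈{1,3}] row 1 places 3 nowhere but r1c2 ⇒ r1c2=3.
Step 4. [r1c3∈{2}] nothing but 2 survives at r1c3. So r1c3=2.
Step 5. [r2c2∈{1}] r2c2 has the single candidate 1, so r2c2=1.
Step 6. [r1c4∈{1}] r1c4's peers cover all but 1, so r1c4=1.
Step 7. [r3c1∈{3}] r3c1's peers cover all but 3, so r3c1=3.
Step 8. [r4c2∈{2}] r4c2 has the single candidate 2 ⇒ r4c2=2.
Step 9. [r4c4∈{3}] r4c4 has the single candidate 3, so r4c4=3.

Answer: 4 3 2 1 / 2 1 3 4 / 3 4 1 2 / 1 2 4 3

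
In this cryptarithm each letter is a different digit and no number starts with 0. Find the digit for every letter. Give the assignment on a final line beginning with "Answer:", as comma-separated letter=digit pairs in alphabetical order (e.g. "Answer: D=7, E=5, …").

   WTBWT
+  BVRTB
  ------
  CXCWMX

Step 1. [col 1: T + B ≡ X (mod 10)] column 1 (T + B ≡ X (mod 10), carry-in 0) doesn't pin T yet; pick T=8 and continue. So T=8.
Step 2. [C] C is the leading digit of a 6-digit sum of two 5-digit numbers; the final carry is exactly 1. So C=1.
Step 3. [col 1: T + B ≡ X (mod 10)] several values work for B in column 1 (T + B ≡ X (mod 10), carry-in 0); try B=2, so B=2.
Step 4. [col 1: T + B ≡ X (mod 10)] column 1: given T=8, B=2, carry-in 0, and digits 1,2,8 already taken and all letters distinct, T+B≡X (mod 10) forces X=0 ⇒ X=0.
Step 5. [col 2: W + T ≡ M (mod 10)] W=7 is one option consistent with column 2 (W + T ≡ M (mod 10), carry-in 1) — take it, so W=7.
Step 6. [col 2: W + T ≡ M (mod 10)] column 2: given W=7, T=8, carry-in 1, and digits 0,1,2,7,8 already taken and all letters distinct, W+T≡M (mod 10) forces M=6. So M=6.
Step 7. [col 3: B + R ≡ W (mod 10)] in column 3 we have B+R≡W with carry-in 1; given B=2, W=7 and digits 0,1,2,6,7,8 already taken and all letters distinct, that pins R to 4. So R=4.
Step 8. [col 4: T + V ≡ C (mod 10)] in column 4 we have T+V≡C with carry-in 0; given T=8, C=1 and digits 0,1,2,4,6,7,8 already taken and all letters distinct, that pins V to 3. So V=3.

Answer: B=2, C=1, M=6, R=4, T=8, V=3, W=7, X=0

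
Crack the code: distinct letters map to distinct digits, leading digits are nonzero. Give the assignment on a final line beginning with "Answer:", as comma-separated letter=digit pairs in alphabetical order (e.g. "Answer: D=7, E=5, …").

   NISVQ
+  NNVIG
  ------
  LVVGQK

Step 1. [col 1: Q + G ≡ K (mod 10)] several values work for Q in column 1 (Q + G ≡ K (mod 10), carry-in 0); try Q=3. So Q=3.
Step 2. [L] L is the leading digit of a 6-digit sum of two 5-digit numbers; the final carry is exactly 1. So L=1.
Step 3. [col 1: Q + G ≡ K (mod 10)] no forcing yet in column 1 (carry-in 0); K=9 is free and consistent — try it. So K=9.
Step 4. [col 1: Q + G ≡ K (mod 10)] in column 1 we have Q+G≡K with carry-in 0; given Q=3, K=9 and digits 1,3,9 already taken and all letters distinct, that pins G to 6 ⇒ G=6.
Step 5. [col 2: V + I ≡ Q (mod 10)] no forcing yet in column 2 (carry-in 0); V=5 is free and consistent — try it. So V=5.
Step 6. [col 2: V + I ≡ Q (mod 10)] column 2 reads V+I+carry(0)=Q with V=5, Q=3; with digits 1,3,5,6,9 already taken and all letters distinct, the only value for I is 8. So I=8.
Step 7. [col 3: S + V ≡ G (mod 10)] column 3 reads S+V+carry(1)=G with V=5, G=6; with digits 1,3,5,6,8,9 already taken and all letters distinct, the only value for S is 0. So S=0.
Step 8. [col 4: I + N ≡ V (mod 10)] in column 4 we have I+N≡V with carry-in 0; given I=8, V=5 and digits 0,1,3,5,6,8,9 already taken and all letters distinct, that pins N to 7, so N=7.

Answer: G=6, I=8, K=9, L=1, N=7, Q=3, S=0, V=5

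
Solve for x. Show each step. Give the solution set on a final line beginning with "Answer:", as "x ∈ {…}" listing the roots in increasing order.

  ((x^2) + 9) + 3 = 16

Step 1. [((x^2) + 9) + 3 = 16] the outer +3 inverts by subtracting 3 ⇒ sub: (x^2) + 9 = 13.
Step 2. [(x^2) + 9 = 13] peel the +9: subtract 9 from each side ⇒ sub: x^2 = 4.
Step 3. [x^2 = 4] √ both sides: 4 ≥ 0 gives two branches ⇒ sqrt: x = 2 or -2.

Answer: x ∈ {-2, 2}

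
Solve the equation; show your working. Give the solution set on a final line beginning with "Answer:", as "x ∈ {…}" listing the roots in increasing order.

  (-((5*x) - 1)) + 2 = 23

Step 1. [(-((5*x) - 1)) + 2 = 23] the outer +2 inverts by subtracting 2. So sub: -((5*x) - 1) = 21.
Step 2. [-((5*x) - 1) = 21] LHS negated; negate both sides ⇒ neg: (5*x) - 1 = -21.
Step 3. [(5*x) - 1 = -21] the outer -1 inverts by adding 1. So sub: 5*x = -20.
Step 4. [5*x = -20] divide by the outer 5. So div: x = -4.

Answer: x ∈ {-4}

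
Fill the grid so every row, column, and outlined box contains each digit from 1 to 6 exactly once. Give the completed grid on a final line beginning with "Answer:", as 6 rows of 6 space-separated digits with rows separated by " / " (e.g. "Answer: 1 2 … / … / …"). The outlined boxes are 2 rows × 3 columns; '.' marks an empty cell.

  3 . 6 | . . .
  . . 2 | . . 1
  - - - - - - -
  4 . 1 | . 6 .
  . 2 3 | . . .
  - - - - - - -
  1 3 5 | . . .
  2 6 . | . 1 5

Step 1. [r2c1∈{5}] r2c1's peers cover all but 5, so r2c1=5.
Step 2. [r4c6∈{4}] only 4 remains possible at r4c6 ⇒ r4c6=4.
Step 3. [r1c6∈{2}] r1c6 is down to just 2. So r1c6=2.
Step 4. [r4c5∈{5}] nothing but 5 survives at r4c5 ⇒ r4c5=5.
Step 5. [r1c5∈{4}] r1c5 is down to just 4, so r1c5=4.
Step 6. [r5c4∈{2,4,6}] across row 5, 4 lands solely at r5c4. So r5c4=4.
Step 7. [r6c4∈{3}] r6c4's peers cover all but 3. So r6c4=3.
Step 8. [r6c3∈{4}] only 4 remains possible at r6c3. So r6c3=4.
Step 9. [r4c1∈{6}] r4c1's peers cover all but 6. So r4c1=6.
Step 10. [r5c5∈{2}] r5c5 has the single candidate 2 ⇒ r5c5=2.
Step 11. [r1c2∈{1}] nothing but 1 survives at r1c2, so r1c2=1.
Step 12. [r3c4∈{2}] only 2 remains possible at r3c4, so r3c4=2.
Step 13. [r3c6∈{3}] only 3 remains possible at r3c6. So r3c6=3.
Step 14. [r2c5∈{3}] nothing but 3 survives at r2c5 ⇒ r2c5=3.
Step 15. [r2c4∈{6}] r2c4 is down to just 6 ⇒ r2c4=6.
Step 16. [r4c4∈{1}] r4c4's peers cover all but 1, so r4c4=1.
Step 17. [r2c2∈{4}] r2c2's peers cover all but 4. So r2c2=4.
Step 18. [r3c2∈{5}] only 5 remains possible at r3c2 ⇒ r3c2=5.
Step 19. [r5c6∈{6}] r5c6's peers cover all but 6, so r5c6=6.
Step 20. [r1c4∈{5}] nothing but 5 survives at r1c4, so r1c4=5.

Answer: 3 1 6 5 4 2 / 5 4 2 6 3 1 / 4 5 1 2 6 3 / 6 2 3 1 5 4 / 1 3 5 4 2 6 / 2 6 4 3 1 5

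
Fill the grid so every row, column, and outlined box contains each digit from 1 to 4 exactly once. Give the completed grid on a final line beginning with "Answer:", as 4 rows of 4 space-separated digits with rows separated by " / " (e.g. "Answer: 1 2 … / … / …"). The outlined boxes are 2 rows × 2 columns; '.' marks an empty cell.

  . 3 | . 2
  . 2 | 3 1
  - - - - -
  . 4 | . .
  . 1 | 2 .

Step 1. [r4c1∈{3}] nothing but 3 survives at r4c1, so r4c1=3.
Step 2. [r1c3∈{4}] r1c3 has the single candidate 4. So r1c3=4.
Step 3. [r3c1∈{2}] nothing but 2 survives at r3c1. So r3c1=2.
Step 4. [r2c1∈{4}] r2c1's peers cover all but 4 ⇒ r2c1=4.
Step 5. [r1c1∈{1}] r1c1 is down to just 1. So r1c1=1.
Step 6. [r3c3∈{1}] r3c3 is down to just 1 ⇒ r3c3=1.
Step 7. [r3c4∈{3}] r3c4's peers cover all but 3. So r3c4=3.
Step 8. [r4c4∈{4}] nothing but 4 survives at r4c4, so r4c4=4.

Answer: 1 3 4 2 / 4 2 3 1 / 2 4 1 3 / 3 1 2 4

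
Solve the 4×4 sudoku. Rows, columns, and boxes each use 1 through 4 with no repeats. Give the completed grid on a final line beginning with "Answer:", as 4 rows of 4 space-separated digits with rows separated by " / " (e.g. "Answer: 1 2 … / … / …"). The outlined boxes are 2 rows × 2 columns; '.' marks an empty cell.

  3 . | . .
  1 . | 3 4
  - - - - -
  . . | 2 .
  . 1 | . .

Step 1. [r3c4∈{1,3}] row 3 places 1 nowhere but r3c4 ⇒ r3c4=1.
Step 2. [r3c1∈{4}] r3c1 is down to just 4 ⇒ r3c1=4.
Step 3. [r1c2∈{2,4}] across row 1, 4 lands solely at r1c2. So r1c2=4.
Step 4. [r2c2∈{2}] r2c2's peers cover all but 2, so r2c2=2.
Step 5. [r1c4∈{2}] r1c4 is down to just 2. So r1c4=2.
Step 6. [r3c2∈{3}] r3c2 has the single candidate 3. So r3c2=3.
Step 7. [r4c4∈{3}] r4c4 is down to just 3. So r4c4=3.
Step 8. [r1c3∈{1}] r1c3 has the single candidate 1 ⇒ r1c3=1.
Step 9. [r4c1∈{2}] only 2 remains possible at r4c1. So r4c1=2.
Step 10. [r4c3∈{4}] r4c3 is down to just 4 ⇒ r4c3=4.

Answer: 3 4 1 2 / 1 2 3 4 / 4 3 2 1 / 2 1 4 3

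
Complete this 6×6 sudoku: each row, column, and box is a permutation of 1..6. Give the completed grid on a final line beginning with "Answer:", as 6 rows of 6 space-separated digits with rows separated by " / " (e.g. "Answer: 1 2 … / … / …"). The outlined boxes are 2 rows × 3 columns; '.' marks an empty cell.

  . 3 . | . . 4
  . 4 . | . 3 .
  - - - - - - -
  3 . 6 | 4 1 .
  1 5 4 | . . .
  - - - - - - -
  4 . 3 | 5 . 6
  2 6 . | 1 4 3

Step 1. [r1c5∈{2,5,6}] across col 5, 5 lands solely at r1c5. So r1c5=5.
Step 2. [r4c6∈{2}] only 2 remains possible at r4c6, so r4c6=2.
Step 3. [r1c1∈{6}] nothing but 6 survives at r1c1, so r1c1=6.
Step 4. [r2c4∈{2,6}] r2c4 is the only open cell in row 2 admitting 6 ⇒ r2c4=6.
Step 5. [r2c3∈{1,2,5}] r2c3 is the only open cell in row 2 admitting 2, so r2c3=2.
Step 6. [r5c2∈{1}] r5c2 has the single candidate 1. So r5c2=1.
Step 7. [r3c2∈{2}] nothing but 2 survives at r3c2 ⇒ r3c2=2.
Step 8. [r2c1∈{5}] nothing but 5 survives at r2c1, so r2c1=5.
Step 9. [r4c4∈{3}] r4c4 is down to just 3, so r4c4=3.
Step 10. [r3c6∈{5}] r3c6 is down to just 5 ⇒ r3c6=5.
Step 11. [r1c4∈{2}] nothing but 2 survives at r1c4, so r1c4=2.
Step 12. [r6c3∈{5}] r6c3 has the single candidate 5 ⇒ r6c3=5.
Step 13. [r2c6∈{1}] r2c6 has the single candidate 1. So r2c6=1.
Step 14. [r4c5∈{6}] only 6 remains possible at r4c5, so r4c5=6.
Step 15. [r5c5∈{2}] nothing but 2 survives at r5c5. So r5c5=2.
Step 16. [r1c3∈{1}] r1c3 is down to just 1 ⇒ r1c3=1.

Answer: 6 3 1 2 5 4 / 5 4 2 6 3 1 / 3 2 6 4 1 5 / 1 5 4 3 6 2 / 4 1 3 5 2 6 / 2 6 5 1 4 3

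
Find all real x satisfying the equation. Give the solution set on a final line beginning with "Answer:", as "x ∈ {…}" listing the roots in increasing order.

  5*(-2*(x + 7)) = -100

Step 1. [5*(-2*(x + 7)) = -100] 5 out front; divide by 5 ⇒ div: -2*(x + 7) = -20.
Step 2. [-2*(x + 7) = -20] divide by the outer -2 ⇒ div: x + 7 = 10.
Step 3. [x + 7 = 10] subtract 7: x sits inside (… + 7). So sub: x = 3.

Answer: x ∈ {3}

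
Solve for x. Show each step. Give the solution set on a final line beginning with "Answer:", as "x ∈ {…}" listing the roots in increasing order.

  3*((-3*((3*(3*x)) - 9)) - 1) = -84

Step 1. [3*((-3*((3*(3*x)) - 9)) - 1) = -84] 3·(inner) — divide through by 3 ⇒ div: (-3*((3*(3*x)) - 9)) - 1 = -28.
Step 2. [(-3*((3*(3*x)) - 9)) - 1 = -28] 1 comes off first (add 1). So sub: -3*((3*(3*x)) - 9) = -27.
Step 3. [-3*((3*(3*x)) - 9) = -27] LHS = -3·(…); ÷-3 both sides, so div: (3*(3*x)) - 9 = 9.
Step 4. [(3*(3*x)) - 9 = 9] 3 divides every term; factor it out, so factor: (3*x) - 3 = 3.
Step 5. [(3*x) - 3 = 3] 3 | LHS and 3 | 3: pull 3 out, so factor: x - 1 = 1.
Step 6. [x - 1 = 1] 1 comes off first (add 1), so sub: x = 2.

Answer: x ∈ {2}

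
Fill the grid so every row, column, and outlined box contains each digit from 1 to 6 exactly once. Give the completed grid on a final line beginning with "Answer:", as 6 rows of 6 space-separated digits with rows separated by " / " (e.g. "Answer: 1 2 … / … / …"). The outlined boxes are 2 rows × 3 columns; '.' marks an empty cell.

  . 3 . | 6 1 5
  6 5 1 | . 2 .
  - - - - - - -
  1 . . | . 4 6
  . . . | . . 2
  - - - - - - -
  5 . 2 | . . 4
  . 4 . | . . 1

Step 1. [r5c4∈{3}] r5c4 has the single candidate 3, so r5c4=3.
Step 2. [r3c4∈{5}] r3c4 has the single candidate 5 ⇒ r3c4=5.
Step 3. [r4c3∈{3,4,5,6}] across row 4, 5 lands solely at r4c3, so r4c3=5.
Step 4. [r6c3∈{3,6}] col 3 places 6 nowhere but r6c3, so r6c3=6.
Step 5. [r4c1∈{3,4}] 4 has one home in row 4: r4c1. So r4c1=4.
Step 6. [r1c3∈{4}] nothing but 4 survives at r1c3, so r1c3=4.
Step 7. [r5c2∈{1}] r5c2 has the single candidate 1. So r5c2=1.
Step 8. [r4c2∈{6}] only 6 remains possible at r4c2, so r4c2=6.
Step 9. [r3c2∈{2}] nothing but 2 survives at r3c2. So r3c2=2.
Step 10. [r2c6∈{3}] nothing but 3 survives at r2c6 ⇒ r2c6=3.
Step 11. [r1c1∈{2}] r1c1 is down to just 2, so r1c1=2.
Step 12. [r4c4∈{1}] only 1 remains possible at r4c4, so r4c4=1.
Step 13. [r6c1∈{3}] r6c1 is down to just 3, so r6c1=3.
Step 14. [r6c4∈{2}] r6c4 has the single candidate 2. So r6c4=2.
Step 15. [r4c5∈{3}] only 3 remains possible at r4c5. So r4c5=3.
Step 16. [r5c5∈{6}] nothing but 6 survives at r5c5 ⇒ r5c5=6.
Step 17. [r6c5∈{5}] r6c5 is down to just 5 ⇒ r6c5=5.
Step 18. [r3c3∈{3}] nothing but 3 survives at r3c3, so r3c3=3.
Step 19. [r2c4∈{4}] r2c4's peers cover all but 4 ⇒ r2c4=4.

Answer: 2 3 4 6 1 5 / 6 5 1 4 2 3 / 1 2 3 5 4 6 / 4 6 5 1 3 2 / 5 1 2 3 6 4 / 3 4 6 2 5 1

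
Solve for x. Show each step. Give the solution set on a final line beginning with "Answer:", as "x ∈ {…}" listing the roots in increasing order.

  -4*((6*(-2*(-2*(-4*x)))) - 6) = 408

Step 1. [-4*((6*(-2*(-2*(-4*x)))) - 6) = 408] -4 out front; divide by -4 ⇒ div: (6*(-2*(-2*(-4*x)))) - 6 = -102.
Step 2. [(6*(-2*(-2*(-4*x)))) - 6 = -102] -6 is outermost — add 6 both sides ⇒ sub: 6*(-2*(-2*(-4*x))) = -96.
Step 3. [6*(-2*(-2*(-4*x))) = -96] LHS = 6·(…); ÷6 both sides. So div: -2*(-2*(-4*x)) = -16.
Step 4. [-2*(-2*(-4*x)) = -16] -2·(inner) — divide through by -2 ⇒ div: -2*(-4*x) = 8.
Step 5. [-2*(-4*x) = 8] -2·(inner) — divide through by -2, so div: -4*x = -4.
Step 6. [-4*x = -4] LHS = -4·(…); ÷-4 both sides. So div: x = 1.

Answer: x ∈ {1}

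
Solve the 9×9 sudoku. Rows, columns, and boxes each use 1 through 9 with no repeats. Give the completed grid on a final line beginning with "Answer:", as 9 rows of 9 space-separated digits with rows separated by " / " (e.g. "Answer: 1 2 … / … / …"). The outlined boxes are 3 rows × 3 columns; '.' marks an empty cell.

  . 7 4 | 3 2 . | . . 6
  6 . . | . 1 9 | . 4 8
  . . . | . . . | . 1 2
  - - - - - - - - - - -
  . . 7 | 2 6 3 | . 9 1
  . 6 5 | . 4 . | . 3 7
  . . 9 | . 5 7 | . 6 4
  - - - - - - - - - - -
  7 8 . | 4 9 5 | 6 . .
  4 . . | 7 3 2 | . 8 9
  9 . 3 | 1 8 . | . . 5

Step 1. [r4c1∈{8}] only 8 remains possible at r4c1, so r4c1=8.
Step 2. [r9c2∈{2}] only 2 remains possible at r9c2 ⇒ r9c2=2.
Step 3. [r2c7∈{3,5,7}] in row 2, 7 fits only at r2c7, so r2c7=7.
Step 4. [r6c4∈{8}] r6c4's peers cover all but 8. So r6c4=8.
Step 5. [r2c2∈{3,5}] row 2 places 3 nowhere but r2c2, so r2c2=3.
Step 6. [r3c1∈{5}] r3c1's peers cover all but 5 ⇒ r3c1=5.
Step 7. [r6c2∈{1}] only 1 remains possible at r6c2, so r6c2=1.
Step 8. [r3c6∈{4,6,8}] row 3 places 4 nowhere but r3c6 ⇒ r3c6=4.
Step 9. [r5c1∈{2}] r5c1's peers cover all but 2 ⇒ r5c1=2.
Step 10. [r1c7∈{5,9}] across row 1, 9 lands solely at r1c7. So r1c7=9.
Step 11. [r7c3∈{1}] r7c3 has the single candidate 1 ⇒ r7c3=1.
Step 12. [r7c8∈{2}] r7c8 is down to just 2, so r7c8=2.
Step 13. [r9c8∈{7}] nothing but 7 survives at r9c8. So r9c8=7.
Step 14. [r8c2∈{5}] r8c2's peers cover all but 5, so r8c2=5.
Step 15. [r3c7∈{3}] r3c7 has the single candidate 3 ⇒ r3c7=3.
Step 16. [r4c7∈{5}] r4c7 has the single candidate 5, so r4c7=5.
Step 17. [r3c3∈{8}] r3c3 is down to just 8 ⇒ r3c3=8.
Step 18. [r1c1∈{1}] r1c1 has the single candidate 1. So r1c1=1.
Step 19. [r7c9∈{3}] only 3 remains possible at r7c9, so r7c9=3.
Step 20. [r2c4∈{5}] r2c4 is down to just 5, so r2c4=5.
Step 21. [r8c3∈{6}] r8c3 has the single candidate 6 ⇒ r8c3=6.
Step 22. [r6c7∈{2}] r6c7 has the single candidate 2 ⇒ r6c7=2.
Step 23. [r9c7∈{4}] r9c7 has the single candidate 4, so r9c7=4.
Step 24. [r4c2∈{4}] r4c2 has the single candidate 4. So r4c2=4.
Step 25. [r3c5∈{7}] r3c5 is down to just 7. So r3c5=7.
Step 26. [r9c6∈{6}] r9c6 is down to just 6, so r9c6=6.
Step 27. [r6c1∈{3}] r6c1 is down to just 3 ⇒ r6c1=3.
Step 28. [r3c4∈{6}] nothing but 6 survives at r3c4, so r3c4=6.
Step 29. [r5c4∈{9}] nothing but 9 survives at r5c4 ⇒ r5c4=9.
Step 30. [r2c3∈{2}] r2c3's peers cover all but 2, so r2c3=2.
Step 31. [r1c6∈{8}] nothing but 8 survives at r1c6. So r1c6=8.
Step 32. [r5c6∈{1}] r5c6 has the single candidate 1 ⇒ r5c6=1.
Step 33. [r3c2∈{9}] r3c2 is down to just 9, so r3c2=9.
Step 34. [r1c8∈{5}] r1c8's peers cover all but 5 ⇒ r1c8=5.
Step 35. [r8c7∈{1}] nothing but 1 survives at r8c7, so r8c7=1.
Step 36. [r5c7∈{8}] r5c7 is down to just 8 ⇒ r5c7=8.

Answer: 1 7 4 3 2 8 9 5 6 / 6 3 2 5 1 9 7 4 8 / 5 9 8 6 7 4 3 1 2 / 8 4 7 2 6 3 5 9 1 / 2 6 5 9 4 1 8 3 7 / 3 1 9 8 5 7 2 6 4 / 7 8 1 4 9 5 6 2 3 / 4 5 6 7 3 2 1 8 9 / 9 2 3 1 8 6 4 7 5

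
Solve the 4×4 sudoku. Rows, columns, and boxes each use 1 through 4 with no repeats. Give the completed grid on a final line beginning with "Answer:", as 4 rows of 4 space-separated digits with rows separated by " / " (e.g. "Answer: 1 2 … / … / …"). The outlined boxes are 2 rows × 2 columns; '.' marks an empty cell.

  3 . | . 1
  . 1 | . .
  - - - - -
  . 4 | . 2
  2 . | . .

Step 1. [r1c3∈{2,4}] 4 has one home in row 1: r1c3, so r1c3=4.
Step 2. [r3c3∈{1,3}] r3c3 is the only open cell in row 3 admitting 3, so r3c3=3.
Step 3. [r1c2∈{2}] r1c2 is down to just 2 ⇒ r1c2=2.
Step 4. [r2c3∈{2}] nothing but 2 survives at r2c3. So r2c3=2.
Step 5. [r3c1∈{1}] only 1 remains possible at r3c1. So r3c1=1.
Step 6. [r2c4∈{3}] r2c4 is down to just 3, so r2c4=3.
Step 7. [r2c1∈{4}] r2c1 is down to just 4 ⇒ r2c1=4.
Step 8. [r4c4∈{4}] r4c4 is down to just 4. So r4c4=4.
Step 9. [r4c3∈{1}] nothing but 1 survives at r4c3. So r4c3=1.
Step 10. [r4c2∈{3}] r4c2 has the single candidate 3 ⇒ r4c2=3.

Answer: 3 2 4 1 / 4 1 2 3 / 1 4 3 2 / 2 3 1 4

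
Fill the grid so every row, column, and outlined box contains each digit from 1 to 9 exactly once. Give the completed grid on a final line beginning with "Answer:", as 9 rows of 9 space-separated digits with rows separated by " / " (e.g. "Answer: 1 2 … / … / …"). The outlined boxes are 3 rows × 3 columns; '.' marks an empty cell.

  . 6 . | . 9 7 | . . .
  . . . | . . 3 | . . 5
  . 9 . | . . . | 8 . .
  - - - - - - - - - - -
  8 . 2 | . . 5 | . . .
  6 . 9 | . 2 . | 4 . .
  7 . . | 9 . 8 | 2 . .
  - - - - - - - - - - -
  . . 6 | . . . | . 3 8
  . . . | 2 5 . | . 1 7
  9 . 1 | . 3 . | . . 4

Step 1. [r5c6∈{1}] r5c6's peers cover all but 1. So r5c6=1.
Step 2. [r2c5∈{1,4,6,8}] in col 5, 8 fits only at r2c5. So r2c5=8.
Step 3. [r5c9∈{3}] r5c9's peers cover all but 3 ⇒ r5c9=3.
Step 4. [r9c8∈{2,5,6}] in box 9, 2 fits only at r9c8 ⇒ r9c8=2.
Step 5. [r5c4∈{7}] r5c4 is down to just 7. So r5c4=7.
Step 6. [r5c2∈{5}] only 5 remains possible at r5c2, so r5c2=5.
Step 7. [r1c8∈{4}] r1c8 has the single candidate 4 ⇒ r1c8=4.
Step 8. [r7c1∈{2,4,5}] in box 7, 5 fits only at r7c1. So r7c1=5.
Step 9. [r7c7∈{9}] nothing but 9 survives at r7c7 ⇒ r7c7=9.
Step 10. [r7c6∈{4}] r7c6 is down to just 4. So r7c6=4.
Step 11. [r8c7∈{6}] r8c7 is down to just 6, so r8c7=6.
Step 12. [r7c4∈{1}] nothing but 1 survives at r7c4, so r7c4=1.
Step 13. [r3c5∈{1,4,6}] across col 5, 1 lands solely at r3c5 ⇒ r3c5=1.
Step 14. [r2c8∈{6,7,9}] r2c8 is the only open cell in row 2 admitting 9, so r2c8=9.
Step 15. [r2c4∈{4,6}] across row 2, 6 lands solely at r2c4. So r2c4=6.
Step 16. [r3c4∈{4,5}] 4 has one home in box 2: r3c4, so r3c4=4.
Step 17. [r9c2∈{7,8}] r9c2 is the only open cell in row 9 admitting 7 ⇒ r9c2=7.
Step 18. [r8c2∈{3,4,8}] across col 2, 8 lands solely at r8c2, so r8c2=8.
Step 19. [r3c3∈{3,5,7}] row 3 places 5 nowhere but r3c3. So r3c3=5.
Step 20. [r3c1∈{2,3}] r3c1 is the only open cell in row 3 admitting 3. So r3c1=3.
Step 21. [r3c8∈{6,7}] row 3 places 7 nowhere but r3c8 ⇒ r3c8=7.
Step 22. [r2c7∈{1}] nothing but 1 survives at r2c7, so r2c7=1.
Step 23. [r4c8∈{6}] nothing but 6 survives at r4c8 ⇒ r4c8=6.
Step 24. [r4c5∈{4}] r4c5 has the single candidate 4. So r4c5=4.
Step 25. [r8c3∈{3,4}] 3 has one home in row 8: r8c3. So r8c3=3.
Step 26. [r6c2∈{1,3,4}] row 6 places 3 nowhere but r6c2, so r6c2=3.
Step 27. [r2c2∈{2,4}] r2c2 is the only open cell in col 2 admitting 4, so r2c2=4.
Step 28. [r1c9∈{2}] r1c9's peers cover all but 2, so r1c9=2.
Step 29. [r6c9∈{1}] r6c9 is down to just 1. So r6c9=1.
Step 30. [r2c1∈{2}] r2c1 is down to just 2, so r2c1=2.
Step 31. [r5c8∈{8}] only 8 remains possible at r5c8. So r5c8=8.
Step 32. [r3c9∈{6}] r3c9 is down to just 6, so r3c9=6.
Step 33. [r9c6∈{6}] r9c6 has the single candidate 6 ⇒ r9c6=6.
Step 34. [r8c6∈{9}] nothing but 9 survives at r8c6. So r8c6=9.
Step 35. [r9c7∈{5}] r9c7 has the single candidate 5, so r9c7=5.
Step 36. [r7c5∈{7}] r7c5 has the single candidate 7 ⇒ r7c5=7.
Step 37. [r1c1∈{1}] only 1 remains possible at r1c1, so r1c1=1.
Step 38. [r2c3∈{7}] r2c3's peers cover all but 7 ⇒ r2c3=7.
Step 39. [r7c2∈{2}] r7c2 is down to just 2 ⇒ r7c2=2.
Step 40. [r4c2∈{1}] nothing but 1 survives at r4c2. So r4c2=1.
Step 41. [r6c5∈{6}] only 6 remains possible at r6c5, so r6c5=6.
Step 42. [r1c4∈{5}] r1c4's peers cover all but 5. So r1c4=5.
Step 43. [r6c3∈{4}] r6c3's peers cover all but 4. So r6c3=4.
Step 44. [r3c6∈{2}] r3c6's peers cover all but 2 ⇒ r3c6=2.
Step 45. [r9c4∈{8}] nothing but 8 survives at r9c4, so r9c4=8.
Step 46. [r1c7∈{3}] nothing but 3 survives at r1c7 ⇒ r1c7=3.
Step 47. [r1c3∈{8}] r1c3 has the single candidate 8 ⇒ r1c3=8.
Step 48. [r4c4∈{3}] r4c4 has the single candidate 3 ⇒ r4c4=3.
Step 49. [r6c8∈{5}] r6c8's peers cover all but 5. So r6c8=5.
Step 50. [r8c1∈{4}] nothing but 4 survives at r8c1. So r8c1=4.
Step 51. [r4c7∈{7}] r4c7 has the single candidate 7, so r4c7=7.
Step 52. [r4c9∈{9}] r4c9 is down to just 9. So r4c9=9.

Answer: 1 6 8 5 9 7 3 4 2 / 2 4 7 6 8 3 1 9 5 / 3 9 5 4 1 2 8 7 6 / 8 1 2 3 4 5 7 6 9 / 6 5 9 7 2 1 4 8 3 / 7 3 4 9 6 8 2 5 1 / 5 2 6 1 7 4 9 3 8 / 4 8 3 2 5 9 6 1 7 / 9 7 1 8 3 6 5 2 4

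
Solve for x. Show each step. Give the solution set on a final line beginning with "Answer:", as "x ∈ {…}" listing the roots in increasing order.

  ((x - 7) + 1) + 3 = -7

Step 1. [((x - 7) + 1) + 3 = -7] subtract 3: x sits inside (… + 3) ⇒ sub: (x - 7) + 1 = -10.
Step 2. [(x - 7) + 1 = -10] subtract 1: x sits inside (… + 1), so sub: x - 7 = -11.
Step 3. [x - 7 = -11] peel the -7: add 7 from each side. So sub: x = -4.

Answer: x ∈ {-4}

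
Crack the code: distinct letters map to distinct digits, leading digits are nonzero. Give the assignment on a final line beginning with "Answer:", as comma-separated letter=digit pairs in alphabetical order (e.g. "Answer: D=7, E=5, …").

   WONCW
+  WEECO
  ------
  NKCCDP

Step 1. [col 1: W + O ≡ P (mod 10)] column 1 (W + O ≡ P (mod 10), carry-in 0) doesn't pin P yet; pick P=9 and continue, so P=9.
Step 2. [col 1: W + O ≡ P (mod 10)] column 1 (W + O ≡ P (mod 10), carry-in 0) doesn't pin O yet; pick O=2 and continue. So O=2.
Step 3. [N] adding two 5-digit numbers gives at most 5+1 digits, and here it does — N is that final carry and must be 1, so N=1.
Step 4. [col 1: W + O ≡ P (mod 10)] in column 1 we have W+O≡P with carry-in 0; given O=2, P=9 and digits 1,2,9 already taken and all letters distinct, that pins W to 7. So W=7.
Step 5. [col 2: C + C ≡ D (mod 10)] several values work for D in column 2 (C + C ≡ D (mod 10), carry-in 0); try D=0, so D=0.
Step 6. [col 2: C + C ≡ D (mod 10)] column 2 reads C+C+carry(0)=D with D=0; with digits 0,1,2,7,9 already taken and all letters distinct, the only value for C is 5. So C=5.
Step 7. [col 3: N + E ≡ C (mod 10)] from column 3 (N=1, C=5, carry-in 1, digits 0,1,2,5,7,9 already taken and all letters distinct): E must equal 3, so E=3.
Step 8. [col 5: W + W ≡ K (mod 10)] from column 5 (W=7, carry-in 0, digits 0,1,2,3,5,7,9 already taken and all letters distinct): K must equal 4, so K=4.

Answer: C=5, D=0, E=3, K=4, N=1, O=2, P=9, W=7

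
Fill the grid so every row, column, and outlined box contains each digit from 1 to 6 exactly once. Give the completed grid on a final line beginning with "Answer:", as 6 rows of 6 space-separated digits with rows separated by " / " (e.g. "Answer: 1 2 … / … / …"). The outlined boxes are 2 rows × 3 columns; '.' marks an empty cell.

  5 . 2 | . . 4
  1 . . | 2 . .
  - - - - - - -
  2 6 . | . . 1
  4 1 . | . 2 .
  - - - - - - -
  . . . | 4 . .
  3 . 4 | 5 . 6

Step 1. [r3c4∈{3}] only 3 remains possible at r3c4. So r3c4=3.
Step 2. [r3c3∈{5}] only 5 remains possible at r3c3. So r3c3=5.
Step 3. [r2c3∈{3,6}] r2c3 is the only open cell in box 1 admitting 6 ⇒ r2c3=6.
Step 4. [r1c5∈{1,3,6}] 6 has one home in col 5: r1c5. So r1c5=6.
Step 5. [r5c6∈{2,3}] col 6 places 2 nowhere but r5c6, so r5c6=2.
Step 6. [r2c6∈{3,5}] r2c6 is the only open cell in col 6 admitting 3. So r2c6=3.
Step 7. [r5c5∈{1,3}] r5c5 is the only open cell in row 5 admitting 3 ⇒ r5c5=3.
Step 8. [r3c5∈{4}] only 4 remains possible at r3c5. So r3c5=4.
Step 9. [r1c2∈{3}] nothing but 3 survives at r1c2 ⇒ r1c2=3.
Step 10. [r4c6∈{5}] only 5 remains possible at r4c6 ⇒ r4c6=5.
Step 11. [r2c2∈{4}] r2c2 is down to just 4 ⇒ r2c2=4.
Step 12. [r1c4∈{1}] only 1 remains possible at r1c4. So r1c4=1.
Step 13. [r4c3∈{3}] nothing but 3 survives at r4c3. So r4c3=3.
Step 14. [r5c3∈{1}] nothing but 1 survives at r5c3 ⇒ r5c3=1.
Step 15. [r4c4∈{6}] r4c4 is down to just 6. So r4c4=6.
Step 16. [r6c5∈{1}] r6c5 has the single candidate 1. So r6c5=1.
Step 17. [r6c2∈{2}] r6c2's peers cover all but 2 ⇒ r6c2=2.
Step 18. [r5c2∈{5}] r5c2's peers cover all but 5. So r5c2=5.
Step 19. [r2c5∈{5}] r2c5 is down to just 5, so r2c5=5.
Step 20. [r5c1∈{6}] r5c1 is down to just 6 ⇒ r5c1=6.

Answer: 5 3 2 1 6 4 / 1 4 6 2 5 3 / 2 6 5 3 4 1 / 4 1 3 6 2 5 / 6 5 1 4 3 2 / 3 2 4 5 1 6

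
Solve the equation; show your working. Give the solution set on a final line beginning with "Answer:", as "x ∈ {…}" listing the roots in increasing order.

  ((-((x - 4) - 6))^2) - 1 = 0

Step 1. [((-((x - 4) - 6))^2) - 1 = 0] peel the -1: add 1 from each side, so sub: (-((x - 4) - 6))^2 = 1.
Step 2. [(-((x - 4) - 6))^2 = 1] LHS squared, RHS 1 ≥ 0: apply √ (±) ⇒ sqrt: -((x - 4) - 6) = 1 or -1.
Step 3. [-((x - 4) - 6) = 1 or -1] leading − — multiply by −1, so neg: (x - 4) - 6 = -1 or 1.
Step 4. [(x - 4) - 6 = -1 or 1] 6 comes off first (add 6) ⇒ sub: x - 4 = 5 or 7.
Step 5. [x - 4 = 5 or 7] add 4: x sits inside (… - 4), so sub: x = 9 or 11.

Answer: x ∈ {9, 11}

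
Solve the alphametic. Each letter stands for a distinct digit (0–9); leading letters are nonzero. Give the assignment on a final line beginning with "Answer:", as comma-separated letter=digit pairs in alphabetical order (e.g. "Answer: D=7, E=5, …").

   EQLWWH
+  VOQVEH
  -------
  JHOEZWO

Step 1. [col 1: H + H ≡ O (mod 10)] several values work for O in column 1 (H + H ≡ O (mod 10), carry-in 0); try O=2, so O=2.
Step 2. [J] adding two 6-digit numbers gives at most 6+1 digits, and here it does — J is that final carry and must be 1, so J=1.
Step 3. [col 1: H + H ≡ O (mod 10)] column 1: given O=2, carry-in 0, and digits 1,2 already taken and all letters distinct, H+H≡O (mod 10) forces H=6 ⇒ H=6.
Step 4. [col 2: W + E ≡ W (mod 10)] column 2 reads W+E+carry(1)=W with nothing yet; with digits 1,2,6 already taken and all letters distinct, the only value for E is 9 ⇒ E=9.
Step 5. [col 2: W + E ≡ W (mod 10)] W=5 is one option consistent with column 2 (W + E ≡ W (mod 10), carry-in 1) — take it, so W=5.
Step 6. [col 3: W + V ≡ Z (mod 10)] no forcing yet in column 3 (carry-in 1); Z=3 is free and consistent — try it. So Z=3.
Step 7. [col 3: W + V ≡ Z (mod 10)] column 3 reads W+V+carry(1)=Z with W=5, Z=3; with digits 1,2,3,5,6,9 already taken and all letters distinct, the only value for V is 7 ⇒ V=7.
Step 8. [col 4: L + Q ≡ E (mod 10)] L=8 is one option consistent with column 4 (L + Q ≡ E (mod 10), carry-in 1) — take it, so L=8.
Step 9. [col 4: L + Q ≡ E (mod 10)] from column 4 (L=8, E=9, carry-in 1, digits 1,2,3,5,6,7,8,9 already taken and all letters distinct): Q must equal 0. So Q=0.

Answer: E=9, H=6, J=1, L=8, O=2, Q=0, V=7, W=5, Z=3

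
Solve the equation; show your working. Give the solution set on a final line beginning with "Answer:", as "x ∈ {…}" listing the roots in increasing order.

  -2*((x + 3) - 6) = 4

Step 1. [-2*((x + 3) - 6) = 4] divide by the outer -2 ⇒ div: (x + 3) - 6 = -2.
Step 2. [(x + 3) - 6 = -2] peel the -6: add 6 from each side, so sub: x + 3 = 4.
Step 3. [x + 3 = 4] 3 comes off first (subtract 3). So sub: x = 1.

Answer: x ∈ {1}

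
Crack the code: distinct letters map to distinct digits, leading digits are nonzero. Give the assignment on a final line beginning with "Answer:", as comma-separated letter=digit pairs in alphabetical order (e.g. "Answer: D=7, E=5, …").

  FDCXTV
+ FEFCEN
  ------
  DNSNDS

Step 1. [col 1: V + N ≡ S (mod 10)] V=6 is one option consistent with column 1 (V + N ≡ S (mod 10), carry-in 0) — take it, so V=6.
Step 2. [col 1: V + N ≡ S (mod 10)] N=5 is one option consistent with column 1 (V + N ≡ S (mod 10), carry-in 0) — take it ⇒ N=5.
Step 3. [col 1: V + N ≡ S (mod 10)] column 1: given V=6, N=5, carry-in 0, and digits 5,6 already taken and all letters distinct, V+N≡S (mod 10) forces S=1. So S=1.
Step 4. [col 2: T + E ≡ D (mod 10)] no forcing yet in column 2 (carry-in 1); T=3 is free and consistent — try it ⇒ T=3.
Step 5. [col 2: T + E ≡ D (mod 10)] several values work for E in column 2 (T + E ≡ D (mod 10), carry-in 1); try E=0. So E=0.
Step 6. [col 2: T + E ≡ D (mod 10)] column 2: given T=3, E=0, carry-in 1, and digits 0,1,3,5,6 already taken and all letters distinct, T+E≡D (mod 10) forces D=4 ⇒ D=4.
Step 7. [col 3: X + C ≡ N (mod 10)] several values work for X in column 3 (X + C ≡ N (mod 10), carry-in 0); try X=7, so X=7.
Step 8. [col 3: X + C ≡ N (mod 10)] in column 3 we have X+C≡N with carry-in 0; given X=7, N=5 and digits 0,1,3,4,5,6,7 already taken and all letters distinct, that pins C to 8, so C=8.
Step 9. [col 4: C + F ≡ S (mod 10)] in column 4 we have C+F≡S with carry-in 1; given C=8, S=1 and digits 0,1,3,4,5,6,7,8 already taken and all letters distinct, that pins F to 2 ⇒ F=2.

Answer: C=8, D=4, E=0, F=2, N=5, S=1, T=3, V=6, X=7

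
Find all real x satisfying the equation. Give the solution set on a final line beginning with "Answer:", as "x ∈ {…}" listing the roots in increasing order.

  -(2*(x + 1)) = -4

Step 1. [-(2*(x + 1)) = -4] LHS negated; negate both sides ⇒ neg: 2*(x + 1) = 4.
Step 2. [2*(x + 1) = 4] LHS = 2·(…); ÷2 both sides, so div: x + 1 = 2.
Step 3. [x + 1 = 2] subtract 1: x sits inside (… + 1), so sub: x = 1.

Answer: x ∈ {1}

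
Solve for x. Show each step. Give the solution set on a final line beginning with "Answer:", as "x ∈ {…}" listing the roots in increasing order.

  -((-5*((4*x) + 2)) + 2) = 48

Step 1. [-((-5*((4*x) + 2)) + 2) = 48] LHS negated; negate both sides. So neg: (-5*((4*x) + 2)) + 2 = -48.
Step 2. [(-5*((4*x) + 2)) + 2 = -48] peel the +2: subtract 2 from each side ⇒ sub: -5*((4*x) + 2) = -50.
Step 3. [-5*((4*x) + 2) = -50] divide by the outer -5. So div: (4*x) + 2 = 10.
Step 4. [(4*x) + 2 = 10] the outer +2 inverts by subtracting 2. So sub: 4*x = 8.
Step 5. [4*x = 8] leading coefficient 4: divide by 4. So div: x = 2.

Answer: x ∈ {2}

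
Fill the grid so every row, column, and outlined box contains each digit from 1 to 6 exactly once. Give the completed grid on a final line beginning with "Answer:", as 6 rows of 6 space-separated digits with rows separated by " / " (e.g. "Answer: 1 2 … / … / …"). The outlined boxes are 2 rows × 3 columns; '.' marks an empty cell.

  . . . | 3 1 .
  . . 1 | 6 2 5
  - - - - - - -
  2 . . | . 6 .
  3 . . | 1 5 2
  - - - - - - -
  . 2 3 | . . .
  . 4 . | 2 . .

Step 1. [r1c6∈{4}] r1c6's peers cover all but 4 ⇒ r1c6=4.
Step 2. [r1c3∈{2,5,6}] 2 has one home in row 1: r1c3. So r1c3=2.
Step 3. [r4c2∈{6}] only 6 remains possible at r4c2 ⇒ r4c2=6.
Step 4. [r6c3∈{5,6}] in col 3, 6 fits only at r6c3. So r6c3=6.
Step 5. [r6c1∈{1,5}] in row 6, 5 fits only at r6c1, so r6c1=5.
Step 6. [r3c3∈{4,5}] col 3 places 5 nowhere but r3c3. So r3c3=5.
Step 7. [r6c6∈{1,3}] row 6 places 1 nowhere but r6c6, so r6c6=1.
Step 8. [r5c5∈{4}] only 4 remains possible at r5c5 ⇒ r5c5=4.
Step 9. [r2c1∈{4}] r2c1 has the single candidate 4, so r2c1=4.
Step 10. [r2c2∈{3}] r2c2 has the single candidate 3 ⇒ r2c2=3.
Step 11. [r5c6∈{6}] r5c6's peers cover all but 6 ⇒ r5c6=6.
Step 12. [r1c1∈{6}] nothing but 6 survives at r1c1 ⇒ r1c1=6.
Step 13. [r5c4∈{5}] r5c4's peers cover all but 5, so r5c4=5.
Step 14. [r5c1∈{1}] r5c1 is down to just 1 ⇒ r5c1=1.
Step 15. [r3c6∈{3}] r3c6 has the single candidate 3, so r3c6=3.
Step 16. [r3c4∈{4}] r3c4's peers cover all but 4 ⇒ r3c4=4.
Step 17. [r6c5∈{3}] nothing but 3 survives at r6c5. So r6c5=3.
Step 18. [r1c2∈{5}] only 5 remains possible at r1c2, so r1c2=5.
Step 19. [r3c2∈{1}] only 1 remains possible at r3c2, so r3c2=1.
Step 20. [r4c3∈{4}] only 4 remains possible at r4c3. So r4c3=4.

Answer: 6 5 2 3 1 4 / 4 3 1 6 2 5 / 2 1 5 4 6 3 / 3 6 4 1 5 2 / 1 2 3 5 4 6 / 5 4 6 2 3 1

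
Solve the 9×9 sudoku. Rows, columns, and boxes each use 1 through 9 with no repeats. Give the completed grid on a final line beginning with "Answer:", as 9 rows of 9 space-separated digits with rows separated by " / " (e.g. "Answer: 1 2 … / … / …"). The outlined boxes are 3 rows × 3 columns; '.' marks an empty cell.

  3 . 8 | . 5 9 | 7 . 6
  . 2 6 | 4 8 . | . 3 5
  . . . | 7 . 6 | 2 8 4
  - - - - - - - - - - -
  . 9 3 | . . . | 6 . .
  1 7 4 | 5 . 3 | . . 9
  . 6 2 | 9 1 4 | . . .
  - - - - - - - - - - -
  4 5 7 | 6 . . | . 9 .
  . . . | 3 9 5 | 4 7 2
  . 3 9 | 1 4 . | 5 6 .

Step 1. [r9c9∈{8}] only 8 remains possible at r9c9, so r9c9=8.
Step 2. [r7c5∈{2}] r7c5 has the single candidate 2 ⇒ r7c5=2.
Step 3. [r4c6∈{2,7,8}] 2 has one home in col 6: r4c6 ⇒ r4c6=2.
Step 4. [r3c2∈{1}] r3c2's peers cover all but 1, so r3c2=1.
Step 5. [r6c9∈{3,7}] row 6 places 7 nowhere but r6c9. So r6c9=7.
Step 6. [r1c8∈{1}] nothing but 1 survives at r1c8, so r1c8=1.
Step 7. [r7c9∈{1,3}] 3 has one home in col 9: r7c9. So r7c9=3.
Step 8. [r6c8∈{5}] r6c8 is down to just 5 ⇒ r6c8=5.
Step 9. [r6c1∈{8}] r6c1 has the single candidate 8 ⇒ r6c1=8.
Step 10. [r3c1∈{5,9}] row 3 places 9 nowhere but r3c1 ⇒ r3c1=9.
Step 11. [r5c5∈{6}] only 6 remains possible at r5c5. So r5c5=6.
Step 12. [r1c2∈{4}] r1c2's peers cover all but 4 ⇒ r1c2=4.
Step 13. [r7c7∈{1}] nothing but 1 survives at r7c7, so r7c7=1.
Step 14. [r4c5∈{7}] nothing but 7 survives at r4c5. So r4c5=7.
Step 15. [r8c3∈{1}] only 1 remains possible at r8c3 ⇒ r8c3=1.
Step 16. [r2c1∈{7}] r2c1 is down to just 7 ⇒ r2c1=7.
Step 17. [r7c6∈{8}] r7c6 has the single candidate 8 ⇒ r7c6=8.
Step 18. [r3c3∈{5}] nothing but 5 survives at r3c3 ⇒ r3c3=5.
Step 19. [r8c2∈{8}] r8c2 has the single candidate 8. So r8c2=8.
Step 20. [r6c7∈{3}] r6c7 is down to just 3. So r6c7=3.
Step 21. [r9c6∈{7}] r9c6's peers cover all but 7 ⇒ r9c6=7.
Step 22. [r5c8∈{2}] only 2 remains possible at r5c8 ⇒ r5c8=2.
Step 23. [r5c7∈{8}] r5c7 is down to just 8. So r5c7=8.
Step 24. [r4c8∈{4}] nothing but 4 survives at r4c8 ⇒ r4c8=4.
Step 25. [r1c4∈{2}] r1c4 is down to just 2 ⇒ r1c4=2.
Step 26. [r4c1∈{5}] r4c1's peers cover all but 5 ⇒ r4c1=5.
Step 27. [r2c6∈{1}] r2c6 has the single candidate 1. So r2c6=1.
Step 28. [r4c4∈{8}] r4c4's peers cover all but 8. So r4c4=8.
Step 29. [r9c1∈{2}] r9c1's peers cover all but 2. So r9c1=2.
Step 30. [r8c1∈{6}] r8c1's peers cover all but 6 ⇒ r8c1=6.
Step 31. [r4c9∈{1}] only 1 remains possible at r4c9, so r4c9=1.
Step 32. [r2c7∈{9}] nothing but 9 survives at r2c7. So r2c7=9.
Step 33. [r3c5∈{3}] only 3 remains possible at r3c5. So r3c5=3.

Answer: 3 4 8 2 5 9 7 1 6 / 7 2 6 4 8 1 9 3 5 / 9 1 5 7 3 6 2 8 4 / 5 9 3 8 7 2 6 4 1 / 1 7 4 5 6 3 8 2 9 / 8 6 2 9 1 4 3 5 7 / 4 5 7 6 2 8 1 9 3 / 6 8 1 3 9 5 4 7 2 / 2 3 9 1 4 7 5 6 8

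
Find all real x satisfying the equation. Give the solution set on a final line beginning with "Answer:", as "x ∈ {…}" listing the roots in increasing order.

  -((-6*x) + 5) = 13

Step 1. [-((-6*x) + 5) = 13] leading − — multiply by −1, so neg: (-6*x) + 5 = -13.
Step 2. [(-6*x) + 5 = -13] +5 is outermost — subtract 5 both sides ⇒ sub: -6*x = -18.
Step 3. [-6*x = -18] leading coefficient -6: divide by -6. So div: x = 3.

Answer: x ∈ {3}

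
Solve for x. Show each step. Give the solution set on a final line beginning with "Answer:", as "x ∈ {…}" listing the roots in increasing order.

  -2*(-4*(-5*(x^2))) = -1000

Step 1. [-2*(-4*(-5*(x^2))) = -1000] -2 out front; divide by -2, so div: -4*(-5*(x^2)) = 500.
Step 2. [-4*(-5*(x^2)) = 500] -4·(inner) — divide through by -4, so div: -5*(x^2) = -125.
Step 3. [-5*(x^2) = -125] -5 out front; divide by -5. So div: x^2 = 25.
Step 4. [x^2 = 25] √ both sides: 25 ≥ 0 gives two branches, so sqrt: x = 5 or -5.

Answer: x ∈ {-5, 5}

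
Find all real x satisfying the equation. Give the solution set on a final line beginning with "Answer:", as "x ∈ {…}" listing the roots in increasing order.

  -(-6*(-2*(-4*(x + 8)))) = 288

Step 1. [-(-6*(-2*(-4*(x + 8)))) = 288] LHS negated; negate both sides. So neg: -6*(-2*(-4*(x + 8))) = -288.
Step 2. [-6*(-2*(-4*(x + 8))) = -288] leading coefficient -6: divide by -6 ⇒ div: -2*(-4*(x + 8)) = 48.
Step 3. [-2*(-4*(x + 8)) = 48] divide by the outer -2, so div: -4*(x + 8) = -24.
Step 4. [-4*(x + 8) = -24] leading coefficient -4: divide by -4. So div: x + 8 = 6.
Step 5. [x + 8 = 6] peel the +8: subtract 8 from each side, so sub: x = -2.

Answer: x ∈ {-2}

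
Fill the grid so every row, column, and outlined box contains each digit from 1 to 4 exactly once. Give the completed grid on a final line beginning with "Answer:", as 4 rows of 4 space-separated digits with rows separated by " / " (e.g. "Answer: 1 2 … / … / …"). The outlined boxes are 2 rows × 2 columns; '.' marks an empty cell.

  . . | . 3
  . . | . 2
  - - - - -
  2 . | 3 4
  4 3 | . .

Step 1. [r1c1∈{1}] nothing but 1 survives at r1c1. So r1c1=1.
Step 2. [r2c2∈{4}] nothing but 4 survives at r2c2. So r2c2=4.
Step 3. [r4c4∈{1}] r4c4 has the single candidate 1 ⇒ r4c4=1.
Step 4. [r1c2∈{2}] nothing but 2 survives at r1c2, so r1c2=2.
Step 5. [r2c3∈{1}] nothing but 1 survives at r2c3 ⇒ r2c3=1.
Step 6. [r2c1∈{3}] r2c1 is down to just 3. So r2c1=3.
Step 7. [r3c2∈{1}] nothing but 1 survives at r3c2 ⇒ r3c2=1.
Step 8. [r4c3∈{2}] nothing but 2 survives at r4c3, so r4c3=2.
Step 9. [r1c3∈{4}] only 4 remains possible at r1c3, so r1c3=4.

Answer: 1 2 4 3 / 3 4 1 2 / 2 1 3 4 / 4 3 2 1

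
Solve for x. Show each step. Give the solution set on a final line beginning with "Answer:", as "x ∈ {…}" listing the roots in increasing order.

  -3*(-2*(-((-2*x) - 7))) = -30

Step 1. [-3*(-2*(-((-2*x) - 7))) = -30] -3 out front; divide by -3 ⇒ div: -2*(-((-2*x) - 7)) = 10.
Step 2. [-2*(-((-2*x) - 7)) = 10] -2 out front; divide by -2 ⇒ div: -((-2*x) - 7) = -5.
Step 3. [-((-2*x) - 7) = -5] LHS negated; negate both sides, so neg: (-2*x) - 7 = 5.
Step 4. [(-2*x) - 7 = 5] the outer -7 inverts by adding 7 ⇒ sub: -2*x = 12.
Step 5. [-2*x = 12] -2·(inner) — divide through by -2. So div: x = -6.

Answer: x ∈ {-6}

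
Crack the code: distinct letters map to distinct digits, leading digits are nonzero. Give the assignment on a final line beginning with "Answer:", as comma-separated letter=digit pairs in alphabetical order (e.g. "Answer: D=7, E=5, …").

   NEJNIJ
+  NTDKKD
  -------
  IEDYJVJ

Step 1. [I] I is the leading digit of a 7-digit sum of two 6-digit numbers; the final carry is exactly 1 ⇒ I=1.
Step 2. [col 1: J + D ≡ J (mod 10)] column 1: given nothing yet, carry-in 0, and digits 1 already taken and all letters distinct, J+D≡J (mod 10) forces D=0, so D=0.
Step 3. [col 1: J + D ≡ J (mod 10)] column 1 (J + D ≡ J (mod 10), carry-in 0) doesn't pin J yet; pick J=4 and continue ⇒ J=4.
Step 4. [col 2: I + K ≡ V (mod 10)] K=8 is one option consistent with column 2 (I + K ≡ V (mod 10), carry-in 0) — take it. So K=8.
Step 5. [col 2: I + K ≡ V (mod 10)] from column 2 (I=1, K=8, carry-in 0, digits 0,1,4,8 already taken and all letters distinct): V must equal 9. So V=9.
Step 6. [col 3: N + K ≡ J (mod 10)] in column 3 we have N+K≡J with carry-in 0; given K=8, J=4 and digits 0,1,4,8,9 already taken and all letters distinct, that pins N to 6, so N=6.
Step 7. [col 4: J + D ≡ Y (mod 10)] from column 4 (J=4, D=0, carry-in 1, digits 0,1,4,6,8,9 already taken and all letters distinct): Y must equal 5. So Y=5.
Step 8. [col 5: E + T ≡ D (mod 10)] several values work for E in column 5 (E + T ≡ D (mod 10), carry-in 0); try E=3 ⇒ E=3.
Step 9. [col 5: E + T ≡ D (mod 10)] from column 5 (E=3, D=0, carry-in 0, digits 0,1,3,4,5,6,8,9 already taken and all letters distinct): T must equal 7. So T=7.

Answer: D=0, E=3, I=1, J=4, K=8, N=6, T=7, V=9, Y=5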